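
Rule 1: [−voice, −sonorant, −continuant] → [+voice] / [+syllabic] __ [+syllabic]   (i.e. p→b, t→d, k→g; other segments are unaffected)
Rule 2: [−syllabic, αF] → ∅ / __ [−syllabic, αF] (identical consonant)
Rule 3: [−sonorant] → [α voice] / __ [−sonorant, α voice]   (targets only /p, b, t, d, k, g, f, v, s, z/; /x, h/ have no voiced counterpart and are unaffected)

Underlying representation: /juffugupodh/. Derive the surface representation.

Rule 1 (intervocalic voicing): /p/ is a voiceless stop between vowels /u/ and /o/, so it voices to [b]. /juffugupodh/ → juffugubodh.
Rule 2 (degemination): /ff/ is a geminate; the first /f/ deletes. /juffugubodh/ → jufugubodh.
Rule 3 (regressive voicing assimilation): /d/ precedes the voiceless obstruent /h/, so it devoices to [t] by assimilation. /jufugubodh/ → jufuguboth.

jufuguboth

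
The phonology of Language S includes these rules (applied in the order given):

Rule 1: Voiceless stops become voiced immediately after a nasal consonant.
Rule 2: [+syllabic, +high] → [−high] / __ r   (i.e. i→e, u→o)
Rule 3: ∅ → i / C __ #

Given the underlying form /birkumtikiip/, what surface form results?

berkumdikiipi

Rule 1 (post-nasal voicing): /t/ is a voiceless stop immediately after the nasal /m/, so it voices to [d]. /birkumtikiip/ → birkumdikiip.
Rule 2 (pre-rhotic lowering): /i/ is a high vowel immediately before /r/, so it lowers to [e]. /birkumdikiip/ → berkumdikiip.
Rule 3 (final i-epenthesis): the form ends in the consonant /p/, so [i] is inserted word-finally. /berkumdikiip/ → berkumdikiipi.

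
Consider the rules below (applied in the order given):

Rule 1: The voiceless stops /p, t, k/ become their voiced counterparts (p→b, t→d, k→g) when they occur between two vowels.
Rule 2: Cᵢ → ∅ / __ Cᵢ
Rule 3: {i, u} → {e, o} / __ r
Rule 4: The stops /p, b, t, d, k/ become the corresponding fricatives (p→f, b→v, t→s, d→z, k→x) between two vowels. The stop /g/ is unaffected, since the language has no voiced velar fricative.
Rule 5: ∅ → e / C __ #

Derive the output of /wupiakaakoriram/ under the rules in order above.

wuviagaagorerame

Rule 1 (intervocalic voicing): /p/ is a voiceless stop between vowels /u/ and /i/, so it voices to [b]. /k/ is a voiceless stop between vowels /a/ and /a/, so it voices to [g]. /k/ is a voiceless stop between vowels /a/ and /o/, so it voices to [g]. /wupiakaakoriram/ → wubiagaagoriram.
Rule 2 (degemination): no segment meets the environment; /wubiagaagoriram/ is unchanged.
Rule 3 (pre-rhotic lowering): /i/ is a high vowel immediately before /r/, so it lowers to [e]. /wubiagaagoriram/ → wubiagaagoreram.
Rule 4 (intervocalic spirantization): /b/ is a stop between vowels /u/ and /i/, so it spirantizes to the fricative [v]. /wubiagaagoreram/ → wuviagaagoreram.
Rule 5 (final e-epenthesis): the form ends in the consonant /m/, so [e] is inserted word-finally. /wuviagaagoreram/ → wuviagaagorerame.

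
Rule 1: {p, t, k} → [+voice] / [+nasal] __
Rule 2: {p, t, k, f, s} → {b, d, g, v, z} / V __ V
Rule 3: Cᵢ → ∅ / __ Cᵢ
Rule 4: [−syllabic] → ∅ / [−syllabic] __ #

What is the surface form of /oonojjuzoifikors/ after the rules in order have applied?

oonojuzoivigor

Rule 1 (post-nasal voicing): no segment meets the environment; /oonojjuzoifikors/ is unchanged.
Rule 2 (intervocalic voicing): /f/ is a voiceless obstruent between vowels /i/ and /i/, so it voices to [v]. /k/ is a voiceless obstruent between vowels /i/ and /o/, so it voices to [g]. /oonojjuzoifikors/ → oonojjuzoivigors.
Rule 3 (degemination): /jj/ is a geminate; the first /j/ deletes. /oonojjuzoivigors/ → oonojuzoivigors.
Rule 4 (final cluster simplification): /s/ is the second consonant of a word-final cluster /rs/, so it deletes. /oonojuzoivigors/ → oonojuzoivigor.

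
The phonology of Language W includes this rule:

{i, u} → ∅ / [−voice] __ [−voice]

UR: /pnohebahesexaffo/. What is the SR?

pnohebahesexaffo

No segment of /pnohebahesexaffo/ meets the structural description of the rule, so the form surfaces unchanged.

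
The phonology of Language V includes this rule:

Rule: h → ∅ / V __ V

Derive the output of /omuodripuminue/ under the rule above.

No segment of /omuodripuminue/ meets the structural description of the rule, so the form surfaces unchanged.

omuodripuminue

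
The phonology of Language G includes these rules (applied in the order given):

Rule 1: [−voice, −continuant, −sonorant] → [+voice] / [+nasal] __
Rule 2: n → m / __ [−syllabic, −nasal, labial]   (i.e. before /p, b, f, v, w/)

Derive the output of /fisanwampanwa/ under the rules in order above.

Rule 1 (post-nasal voicing): /p/ is a voiceless stop immediately after the nasal /m/, so it voices to [b]. /fisanwampanwa/ → fisanwambanwa.
Rule 2 (nasal place assimilation): /n/ precedes the labial consonant /w/, so it assimilates in place to [m]. /n/ precedes the labial consonant /w/, so it assimilates in place to [m]. /fisanwambanwa/ → fisamwambamwa.

fisamwambamwa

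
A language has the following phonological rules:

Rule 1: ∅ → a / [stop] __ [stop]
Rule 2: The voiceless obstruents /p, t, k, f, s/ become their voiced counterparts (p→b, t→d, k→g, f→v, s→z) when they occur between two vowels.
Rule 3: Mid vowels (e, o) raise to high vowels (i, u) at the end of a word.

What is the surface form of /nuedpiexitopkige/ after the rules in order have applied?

nuedabiexidobagigi

Rule 1 (stop-cluster a-epenthesis): /d/ and /p/ form a stop–stop cluster, so [a] is inserted between them. /p/ and /k/ form a stop–stop cluster, so [a] is inserted between them. /nuedpiexitopkige/ → nuedapiexitopakige.
Rule 2 (intervocalic voicing): /p/ is a voiceless obstruent between vowels /a/ and /i/, so it voices to [b]. /t/ is a voiceless obstruent between vowels /i/ and /o/, so it voices to [d]. /p/ is a voiceless obstruent between vowels /o/ and /a/, so it voices to [b]. /k/ is a voiceless obstruent between vowels /a/ and /i/, so it voices to [g]. /nuedapiexitopakige/ → nuedabiexidobagige.
Rule 3 (final vowel raising): /e/ is a mid vowel in word-final position, so it raises to [i]. /nuedabiexidobagige/ → nuedabiexidobagigi.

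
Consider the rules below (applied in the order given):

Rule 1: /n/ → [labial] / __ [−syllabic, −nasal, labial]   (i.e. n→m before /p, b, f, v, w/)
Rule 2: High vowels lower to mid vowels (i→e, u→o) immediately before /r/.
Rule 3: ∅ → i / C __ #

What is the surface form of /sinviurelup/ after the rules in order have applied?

simviorelupi

Rule 1 (nasal place assimilation): /n/ precedes the labial consonant /v/, so it assimilates in place to [m]. /sinviurelup/ → simviurelup.
Rule 2 (pre-rhotic lowering): /u/ is a high vowel immediately before /r/, so it lowers to [o]. /simviurelup/ → simviorelup.
Rule 3 (final i-epenthesis): the form ends in the consonant /p/, so [i] is inserted word-finally. /simviorelup/ → simviorelupi.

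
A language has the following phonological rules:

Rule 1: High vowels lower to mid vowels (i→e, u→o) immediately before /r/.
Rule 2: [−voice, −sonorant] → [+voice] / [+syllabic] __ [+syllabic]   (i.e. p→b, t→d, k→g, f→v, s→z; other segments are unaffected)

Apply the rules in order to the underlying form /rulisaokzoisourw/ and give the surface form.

rulizaokzoizoorw

Rule 1 (pre-rhotic lowering): /u/ is a high vowel immediately before /r/, so it lowers to [o]. /rulisaokzoisourw/ → rulisaokzoisoorw.
Rule 2 (intervocalic voicing): /s/ is a voiceless obstruent between vowels /i/ and /a/, so it voices to [z]. /s/ is a voiceless obstruent between vowels /i/ and /o/, so it voices to [z]. /rulisaokzoisoorw/ → rulizaokzoizoorw.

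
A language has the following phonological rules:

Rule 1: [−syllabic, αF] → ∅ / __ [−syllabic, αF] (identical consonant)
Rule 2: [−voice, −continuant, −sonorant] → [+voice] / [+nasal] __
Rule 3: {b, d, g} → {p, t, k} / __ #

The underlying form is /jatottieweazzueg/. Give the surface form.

jatotieweazuek

Rule 1 (degemination): /tt/ is a geminate; the first /t/ deletes. /zz/ is a geminate; the first /z/ deletes. /jatottieweazzueg/ → jatotieweazueg.
Rule 2 (post-nasal voicing): no segment meets the environment; /jatotieweazueg/ is unchanged.
Rule 3 (final devoicing): /g/ is a voiced stop in word-final position, so it devoices to [k]. /jatotieweazueg/ → jatotieweazuek.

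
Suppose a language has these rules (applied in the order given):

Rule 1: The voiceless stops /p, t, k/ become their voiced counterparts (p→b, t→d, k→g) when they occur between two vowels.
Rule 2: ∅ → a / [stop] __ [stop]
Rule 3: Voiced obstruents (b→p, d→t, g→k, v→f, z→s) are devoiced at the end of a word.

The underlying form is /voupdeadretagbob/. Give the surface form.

Rule 1 (intervocalic voicing): /t/ is a voiceless stop between vowels /e/ and /a/, so it voices to [d]. /voupdeadretagbob/ → voupdeadredagbob.
Rule 2 (stop-cluster a-epenthesis): /p/ and /d/ form a stop–stop cluster, so [a] is inserted between them. /g/ and /b/ form a stop–stop cluster, so [a] is inserted between them. /voupdeadredagbob/ → voupadeadredagabob.
Rule 3 (final devoicing): /b/ is a voiced obstruent in word-final position, so it devoices to [p]. /voupadeadredagabob/ → voupadeadredagabop.

voupadeadredagabop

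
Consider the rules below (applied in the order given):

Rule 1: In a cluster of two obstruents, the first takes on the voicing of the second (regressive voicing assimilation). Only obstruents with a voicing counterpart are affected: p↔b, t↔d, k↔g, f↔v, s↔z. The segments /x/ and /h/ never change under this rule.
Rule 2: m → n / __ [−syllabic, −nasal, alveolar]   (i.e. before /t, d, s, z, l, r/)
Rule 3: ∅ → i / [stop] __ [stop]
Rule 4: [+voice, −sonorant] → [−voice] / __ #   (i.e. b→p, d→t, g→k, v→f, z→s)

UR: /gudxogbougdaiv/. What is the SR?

Rule 1 (regressive voicing assimilation): /d/ precedes the voiceless obstruent /x/, so it devoices to [t] by assimilation. /gudxogbougdaiv/ → gutxogbougdaiv.
Rule 2 (nasal place assimilation): no segment meets the environment; /gutxogbougdaiv/ is unchanged.
Rule 3 (stop-cluster i-epenthesis): /g/ and /b/ form a stop–stop cluster, so [i] is inserted between them. /g/ and /d/ form a stop–stop cluster, so [i] is inserted between them. /gutxogbougdaiv/ → gutxogibougidaiv.
Rule 4 (final devoicing): /v/ is a voiced obstruent in word-final position, so it devoices to [f]. /gutxogibougidaiv/ → gutxogibougidaif.

gutxogibougidaif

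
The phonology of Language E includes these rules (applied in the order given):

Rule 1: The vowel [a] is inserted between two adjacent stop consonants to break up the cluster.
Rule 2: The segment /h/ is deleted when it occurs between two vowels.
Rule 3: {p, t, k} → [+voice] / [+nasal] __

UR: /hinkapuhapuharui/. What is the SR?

Rule 1 (stop-cluster a-epenthesis): no segment meets the environment; /hinkapuhapuharui/ is unchanged.
Rule 2 (intervocalic h-deletion): /h/ occurs between vowels /u/ and /a/, so it deletes. /h/ occurs between vowels /u/ and /a/, so it deletes. /hinkapuhapuharui/ → hinkapuapuarui.
Rule 3 (post-nasal voicing): /k/ is a voiceless stop immediately after the nasal /n/, so it voices to [g]. /hinkapuapuarui/ → hingapuapuarui.

hingapuapuarui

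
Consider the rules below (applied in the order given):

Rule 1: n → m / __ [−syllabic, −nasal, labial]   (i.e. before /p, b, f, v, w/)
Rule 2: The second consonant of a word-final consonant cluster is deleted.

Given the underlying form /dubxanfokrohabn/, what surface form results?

Rule 1 (nasal place assimilation): /n/ precedes the labial consonant /f/, so it assimilates in place to [m]. /dubxanfokrohabn/ → dubxamfokrohabn.
Rule 2 (final cluster simplification): /n/ is the second consonant of a word-final cluster /bn/, so it deletes. /dubxamfokrohabn/ → dubxamfokrohab.

dubxamfokrohab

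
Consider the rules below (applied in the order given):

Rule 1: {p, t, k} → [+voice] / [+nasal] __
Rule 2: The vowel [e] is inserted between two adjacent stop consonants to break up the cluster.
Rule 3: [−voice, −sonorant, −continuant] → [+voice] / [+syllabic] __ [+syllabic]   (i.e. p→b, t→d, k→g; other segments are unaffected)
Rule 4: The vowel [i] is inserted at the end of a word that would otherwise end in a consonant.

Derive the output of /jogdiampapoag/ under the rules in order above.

jogediambaboagi

Rule 1 (post-nasal voicing): /p/ is a voiceless stop immediately after the nasal /m/, so it voices to [b]. /jogdiampapoag/ → jogdiambapoag.
Rule 2 (stop-cluster e-epenthesis): /g/ and /d/ form a stop–stop cluster, so [e] is inserted between them. /jogdiambapoag/ → jogediambapoag.
Rule 3 (intervocalic voicing): /p/ is a voiceless stop between vowels /a/ and /o/, so it voices to [b]. /jogediambapoag/ → jogediambaboag.
Rule 4 (final i-epenthesis): the form ends in the consonant /g/, so [i] is inserted word-finally. /jogediambaboag/ → jogediambaboagi.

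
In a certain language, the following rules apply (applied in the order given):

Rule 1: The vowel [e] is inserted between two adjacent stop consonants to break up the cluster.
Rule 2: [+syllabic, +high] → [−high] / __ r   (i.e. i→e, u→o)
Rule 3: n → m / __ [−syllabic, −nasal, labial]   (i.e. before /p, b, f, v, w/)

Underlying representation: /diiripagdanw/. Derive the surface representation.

Rule 1 (stop-cluster e-epenthesis): /g/ and /d/ form a stop–stop cluster, so [e] is inserted between them. /diiripagdanw/ → diiripagedanw.
Rule 2 (pre-rhotic lowering): /i/ is a high vowel immediately before /r/, so it lowers to [e]. /diiripagedanw/ → dieripagedanw.
Rule 3 (nasal place assimilation): /n/ precedes the labial consonant /w/, so it assimilates in place to [m]. /dieripagedanw/ → dieripagedamw.

dieripagedamw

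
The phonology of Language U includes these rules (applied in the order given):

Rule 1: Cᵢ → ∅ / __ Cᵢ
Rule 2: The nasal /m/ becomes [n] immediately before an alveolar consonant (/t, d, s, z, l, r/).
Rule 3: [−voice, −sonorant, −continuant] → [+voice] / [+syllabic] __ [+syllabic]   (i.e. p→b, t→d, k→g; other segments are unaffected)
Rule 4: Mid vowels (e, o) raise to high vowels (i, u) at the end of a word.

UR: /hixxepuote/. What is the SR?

Rule 1 (degemination): /xx/ is a geminate; the first /x/ deletes. /hixxepuote/ → hixepuote.
Rule 2 (nasal place assimilation): no segment meets the environment; /hixepuote/ is unchanged.
Rule 3 (intervocalic voicing): /p/ is a voiceless stop between vowels /e/ and /u/, so it voices to [b]. /t/ is a voiceless stop between vowels /o/ and /e/, so it voices to [d]. /hixepuote/ → hixebuode.
Rule 4 (final vowel raising): /e/ is a mid vowel in word-final position, so it raises to [i]. /hixebuode/ → hixebuodi.

hixebuodi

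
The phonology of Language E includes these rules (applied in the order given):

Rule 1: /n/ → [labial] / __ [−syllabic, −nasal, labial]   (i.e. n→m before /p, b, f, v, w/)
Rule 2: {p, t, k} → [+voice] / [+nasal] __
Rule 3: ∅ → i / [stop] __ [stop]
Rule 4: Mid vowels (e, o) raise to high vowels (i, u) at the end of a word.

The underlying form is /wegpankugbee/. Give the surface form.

wegipangugibei

Rule 1 (nasal place assimilation): no segment meets the environment; /wegpankugbee/ is unchanged.
Rule 2 (post-nasal voicing): /k/ is a voiceless stop immediately after the nasal /n/, so it voices to [g]. /wegpankugbee/ → wegpangugbee.
Rule 3 (stop-cluster i-epenthesis): /g/ and /p/ form a stop–stop cluster, so [i] is inserted between them. /g/ and /b/ form a stop–stop cluster, so [i] is inserted between them. /wegpangugbee/ → wegipangugibee.
Rule 4 (final vowel raising): /e/ is a mid vowel in word-final position, so it raises to [i]. /wegipangugibee/ → wegipangugibei.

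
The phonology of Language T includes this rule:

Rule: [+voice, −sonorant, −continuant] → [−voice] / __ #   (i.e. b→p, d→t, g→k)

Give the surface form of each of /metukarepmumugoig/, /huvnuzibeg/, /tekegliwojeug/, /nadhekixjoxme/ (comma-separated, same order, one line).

/metukarepmumugoig/: /g/ is a voiced stop in word-final position, so it devoices to [k]. → [metukarepmumugoik].
/huvnuzibeg/: /g/ is a voiced stop in word-final position, so it devoices to [k]. → [huvnuzibek].
/tekegliwojeug/: /g/ is a voiced stop in word-final position, so it devoices to [k]. → [tekegliwojeuk].
/nadhekixjoxme/: the rule's environment is not met; surfaces unchanged as [nadhekixjoxme].

metukarepmumugoik, huvnuzibek, tekegliwojeuk, nadhekixjoxme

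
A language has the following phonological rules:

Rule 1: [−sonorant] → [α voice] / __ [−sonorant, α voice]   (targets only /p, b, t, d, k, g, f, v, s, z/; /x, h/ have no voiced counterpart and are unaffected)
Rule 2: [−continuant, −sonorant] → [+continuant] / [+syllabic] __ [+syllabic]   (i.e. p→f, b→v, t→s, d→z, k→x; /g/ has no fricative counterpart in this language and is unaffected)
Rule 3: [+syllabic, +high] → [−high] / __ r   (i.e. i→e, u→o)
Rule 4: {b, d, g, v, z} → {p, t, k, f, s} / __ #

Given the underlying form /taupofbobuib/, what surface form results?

Rule 1 (regressive voicing assimilation): /f/ precedes the voiced obstruent /b/, so it voices to [v] by assimilation. /taupofbobuib/ → taupovbobuib.
Rule 2 (intervocalic spirantization): /p/ is a stop between vowels /u/ and /o/, so it spirantizes to the fricative [f]. /b/ is a stop between vowels /o/ and /u/, so it spirantizes to the fricative [v]. /taupovbobuib/ → taufovbovuib.
Rule 3 (pre-rhotic lowering): no segment meets the environment; /taufovbovuib/ is unchanged.
Rule 4 (final devoicing): /b/ is a voiced obstruent in word-final position, so it devoices to [p]. /taufovbovuib/ → taufovbovuip.

taufovbovuip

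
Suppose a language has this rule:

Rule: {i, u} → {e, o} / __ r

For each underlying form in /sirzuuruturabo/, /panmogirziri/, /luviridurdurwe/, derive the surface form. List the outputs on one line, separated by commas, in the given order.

serzuorutorabo, panmogerzeri, luveridordorwe

/sirzuuruturabo/: /i/ is a high vowel immediately before /r/, so it lowers to [e]. /u/ is a high vowel immediately before /r/, so it lowers to [o]. /u/ is a high vowel immediately before /r/, so it lowers to [o]. → [serzuorutorabo].
/panmogirziri/: /i/ is a high vowel immediately before /r/, so it lowers to [e]. /i/ is a high vowel immediately before /r/, so it lowers to [e]. → [panmogerzeri].
/luviridurdurwe/: /i/ is a high vowel immediately before /r/, so it lowers to [e]. /u/ is a high vowel immediately before /r/, so it lowers to [o]. /u/ is a high vowel immediately before /r/, so it lowers to [o]. → [luveridordorwe].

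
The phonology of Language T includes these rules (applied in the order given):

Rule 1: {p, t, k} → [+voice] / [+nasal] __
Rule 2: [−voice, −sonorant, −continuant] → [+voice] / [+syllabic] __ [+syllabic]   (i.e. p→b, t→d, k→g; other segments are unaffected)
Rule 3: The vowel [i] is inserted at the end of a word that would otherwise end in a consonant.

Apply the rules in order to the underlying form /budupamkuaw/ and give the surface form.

budubamguawi

Rule 1 (post-nasal voicing): /k/ is a voiceless stop immediately after the nasal /m/, so it voices to [g]. /budupamkuaw/ → budupamguaw.
Rule 2 (intervocalic voicing): /p/ is a voiceless stop between vowels /u/ and /a/, so it voices to [b]. /budupamguaw/ → budubamguaw.
Rule 3 (final i-epenthesis): the form ends in the consonant /w/, so [i] is inserted word-finally. /budubamguaw/ → budubamguawi.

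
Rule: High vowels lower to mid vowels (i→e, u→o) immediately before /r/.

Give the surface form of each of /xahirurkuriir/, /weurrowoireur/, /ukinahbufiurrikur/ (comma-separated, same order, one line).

xaherorkorier, weorrowoereor, ukinahbufiorrikor

/xahirurkuriir/: /i/ is a high vowel immediately before /r/, so it lowers to [e]. /u/ is a high vowel immediately before /r/, so it lowers to [o]. /u/ is a high vowel immediately before /r/, so it lowers to [o]. /i/ is a high vowel immediately before /r/, so it lowers to [e]. → [xaherorkorier].
/weurrowoireur/: /u/ is a high vowel immediately before /r/, so it lowers to [o]. /i/ is a high vowel immediately before /r/, so it lowers to [e]. /u/ is a high vowel immediately before /r/, so it lowers to [o]. → [weorrowoereor].
/ukinahbufiurrikur/: /u/ is a high vowel immediately before /r/, so it lowers to [o]. /u/ is a high vowel immediately before /r/, so it lowers to [o]. → [ukinahbufiorrikor].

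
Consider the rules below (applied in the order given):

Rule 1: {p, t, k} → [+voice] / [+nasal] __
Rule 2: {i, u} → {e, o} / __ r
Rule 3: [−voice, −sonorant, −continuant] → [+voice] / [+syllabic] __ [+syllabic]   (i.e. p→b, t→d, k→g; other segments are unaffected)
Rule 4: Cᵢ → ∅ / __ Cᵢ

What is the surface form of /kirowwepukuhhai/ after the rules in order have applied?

Rule 1 (post-nasal voicing): no segment meets the environment; /kirowwepukuhhai/ is unchanged.
Rule 2 (pre-rhotic lowering): /i/ is a high vowel immediately before /r/, so it lowers to [e]. /kirowwepukuhhai/ → kerowwepukuhhai.
Rule 3 (intervocalic voicing): /p/ is a voiceless stop between vowels /e/ and /u/, so it voices to [b]. /k/ is a voiceless stop between vowels /u/ and /u/, so it voices to [g]. /kerowwepukuhhai/ → kerowwebuguhhai.
Rule 4 (degemination): /ww/ is a geminate; the first /w/ deletes. /hh/ is a geminate; the first /h/ deletes. /kerowwebuguhhai/ → kerowebuguhai.

kerowebuguhai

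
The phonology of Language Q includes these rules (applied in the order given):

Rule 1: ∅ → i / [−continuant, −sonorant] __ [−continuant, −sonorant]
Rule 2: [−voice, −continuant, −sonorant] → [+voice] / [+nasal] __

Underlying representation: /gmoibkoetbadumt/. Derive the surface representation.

gmoibikoetibadumd

Rule 1 (stop-cluster i-epenthesis): /b/ and /k/ form a stop–stop cluster, so [i] is inserted between them. /t/ and /b/ form a stop–stop cluster, so [i] is inserted between them. /gmoibkoetbadumt/ → gmoibikoetibadumt.
Rule 2 (post-nasal voicing): /t/ is a voiceless stop immediately after the nasal /m/, so it voices to [d]. /gmoibikoetibadumt/ → gmoibikoetibadumd.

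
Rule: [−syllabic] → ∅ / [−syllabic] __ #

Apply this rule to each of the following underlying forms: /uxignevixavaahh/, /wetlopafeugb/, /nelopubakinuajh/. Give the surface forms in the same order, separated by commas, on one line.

uxignevixavaah, wetlopafeug, nelopubakinuaj

/uxignevixavaahh/: /h/ is the second consonant of a word-final cluster /hh/, so it deletes. → [uxignevixavaah].
/wetlopafeugb/: /b/ is the second consonant of a word-final cluster /gb/, so it deletes. → [wetlopafeug].
/nelopubakinuajh/: /h/ is the second consonant of a word-final cluster /jh/, so it deletes. → [nelopubakinuaj].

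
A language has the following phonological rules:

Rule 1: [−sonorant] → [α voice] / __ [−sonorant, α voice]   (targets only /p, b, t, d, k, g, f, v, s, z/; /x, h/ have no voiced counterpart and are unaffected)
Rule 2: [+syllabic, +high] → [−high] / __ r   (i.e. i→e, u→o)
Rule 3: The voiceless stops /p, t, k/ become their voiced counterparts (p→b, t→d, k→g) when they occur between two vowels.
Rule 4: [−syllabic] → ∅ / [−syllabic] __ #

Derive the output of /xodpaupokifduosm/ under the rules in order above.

xotpaubogivduos

Rule 1 (regressive voicing assimilation): /d/ precedes the voiceless obstruent /p/, so it devoices to [t] by assimilation. /f/ precedes the voiced obstruent /d/, so it voices to [v] by assimilation. /xodpaupokifduosm/ → xotpaupokivduosm.
Rule 2 (pre-rhotic lowering): no segment meets the environment; /xotpaupokivduosm/ is unchanged.
Rule 3 (intervocalic voicing): /p/ is a voiceless stop between vowels /u/ and /o/, so it voices to [b]. /k/ is a voiceless stop between vowels /o/ and /i/, so it voices to [g]. /xotpaupokivduosm/ → xotpaubogivduosm.
Rule 4 (final cluster simplification): /m/ is the second consonant of a word-final cluster /sm/, so it deletes. /xotpaubogivduosm/ → xotpaubogivduos.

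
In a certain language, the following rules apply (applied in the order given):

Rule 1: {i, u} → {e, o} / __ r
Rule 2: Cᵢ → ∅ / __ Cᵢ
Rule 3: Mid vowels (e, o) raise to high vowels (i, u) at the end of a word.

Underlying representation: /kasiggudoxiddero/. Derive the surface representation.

kasigudoxideru

Rule 1 (pre-rhotic lowering): no segment meets the environment; /kasiggudoxiddero/ is unchanged.
Rule 2 (degemination): /gg/ is a geminate; the first /g/ deletes. /dd/ is a geminate; the first /d/ deletes. /kasiggudoxiddero/ → kasigudoxidero.
Rule 3 (final vowel raising): /o/ is a mid vowel in word-final position, so it raises to [u]. /kasigudoxidero/ → kasigudoxideru.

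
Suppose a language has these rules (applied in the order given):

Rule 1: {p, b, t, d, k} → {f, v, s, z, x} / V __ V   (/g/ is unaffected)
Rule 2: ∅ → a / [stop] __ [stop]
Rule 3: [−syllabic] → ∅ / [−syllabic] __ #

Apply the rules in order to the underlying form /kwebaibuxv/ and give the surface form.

Rule 1 (intervocalic spirantization): /b/ is a stop between vowels /e/ and /a/, so it spirantizes to the fricative [v]. /b/ is a stop between vowels /i/ and /u/, so it spirantizes to the fricative [v]. /kwebaibuxv/ → kwevaivuxv.
Rule 2 (stop-cluster a-epenthesis): no segment meets the environment; /kwevaivuxv/ is unchanged.
Rule 3 (final cluster simplification): /v/ is the second consonant of a word-final cluster /xv/, so it deletes. /kwevaivuxv/ → kwevaivux.

kwevaivux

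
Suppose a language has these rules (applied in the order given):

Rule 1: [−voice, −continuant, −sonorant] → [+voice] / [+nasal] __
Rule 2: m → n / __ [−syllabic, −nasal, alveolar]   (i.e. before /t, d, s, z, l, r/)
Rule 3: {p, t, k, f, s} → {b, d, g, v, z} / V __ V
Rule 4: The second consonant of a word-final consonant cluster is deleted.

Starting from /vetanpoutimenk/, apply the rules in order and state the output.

Rule 1 (post-nasal voicing): /p/ is a voiceless stop immediately after the nasal /n/, so it voices to [b]. /k/ is a voiceless stop immediately after the nasal /n/, so it voices to [g]. /vetanpoutimenk/ → vetanboutimeng.
Rule 2 (nasal place assimilation): no segment meets the environment; /vetanboutimeng/ is unchanged.
Rule 3 (intervocalic voicing): /t/ is a voiceless obstruent between vowels /e/ and /a/, so it voices to [d]. /t/ is a voiceless obstruent between vowels /u/ and /i/, so it voices to [d]. /vetanboutimeng/ → vedanboudimeng.
Rule 4 (final cluster simplification): /g/ is the second consonant of a word-final cluster /ng/, so it deletes. /vedanboudimeng/ → vedanboudimen.

vedanboudimen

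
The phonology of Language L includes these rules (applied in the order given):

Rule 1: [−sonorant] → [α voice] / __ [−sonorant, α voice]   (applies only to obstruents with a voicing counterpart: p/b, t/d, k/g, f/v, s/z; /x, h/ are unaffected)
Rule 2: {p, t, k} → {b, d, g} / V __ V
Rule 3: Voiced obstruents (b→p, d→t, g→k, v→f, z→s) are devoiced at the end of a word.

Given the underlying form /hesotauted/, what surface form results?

hesodaudet

Rule 1 (regressive voicing assimilation): no segment meets the environment; /hesotauted/ is unchanged.
Rule 2 (intervocalic voicing): /t/ is a voiceless stop between vowels /o/ and /a/, so it voices to [d]. /t/ is a voiceless stop between vowels /u/ and /e/, so it voices to [d]. /hesotauted/ → hesodauded.
Rule 3 (final devoicing): /d/ is a voiced obstruent in word-final position, so it devoices to [t]. /hesodauded/ → hesodaudet.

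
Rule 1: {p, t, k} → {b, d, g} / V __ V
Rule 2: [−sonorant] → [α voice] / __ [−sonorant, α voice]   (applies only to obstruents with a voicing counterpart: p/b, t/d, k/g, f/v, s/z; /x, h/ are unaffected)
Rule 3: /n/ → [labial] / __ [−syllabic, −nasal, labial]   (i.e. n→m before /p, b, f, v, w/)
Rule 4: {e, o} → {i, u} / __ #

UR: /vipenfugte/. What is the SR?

Rule 1 (intervocalic voicing): /p/ is a voiceless stop between vowels /i/ and /e/, so it voices to [b]. /vipenfugte/ → vibenfugte.
Rule 2 (regressive voicing assimilation): /g/ precedes the voiceless obstruent /t/, so it devoices to [k] by assimilation. /vibenfugte/ → vibenfukte.
Rule 3 (nasal place assimilation): /n/ precedes the labial consonant /f/, so it assimilates in place to [m]. /vibenfukte/ → vibemfukte.
Rule 4 (final vowel raising): /e/ is a mid vowel in word-final position, so it raises to [i]. /vibemfukte/ → vibemfukti.

vibemfukti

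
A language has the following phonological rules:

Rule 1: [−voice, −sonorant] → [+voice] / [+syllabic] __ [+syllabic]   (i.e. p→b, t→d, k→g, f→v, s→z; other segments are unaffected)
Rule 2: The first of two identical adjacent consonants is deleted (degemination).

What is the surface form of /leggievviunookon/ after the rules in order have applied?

legieviunoogon

Rule 1 (intervocalic voicing): /k/ is a voiceless obstruent between vowels /o/ and /o/, so it voices to [g]. /leggievviunookon/ → leggievviunoogon.
Rule 2 (degemination): /gg/ is a geminate; the first /g/ deletes. /vv/ is a geminate; the first /v/ deletes. /leggievviunoogon/ → legieviunoogon.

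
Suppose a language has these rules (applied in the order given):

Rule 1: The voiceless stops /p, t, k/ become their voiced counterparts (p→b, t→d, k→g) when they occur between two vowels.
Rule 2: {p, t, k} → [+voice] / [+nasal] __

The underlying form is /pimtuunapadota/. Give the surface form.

Rule 1 (intervocalic voicing): /p/ is a voiceless stop between vowels /a/ and /a/, so it voices to [b]. /t/ is a voiceless stop between vowels /o/ and /a/, so it voices to [d]. /pimtuunapadota/ → pimtuunabadoda.
Rule 2 (post-nasal voicing): /t/ is a voiceless stop immediately after the nasal /m/, so it voices to [d]. /pimtuunabadoda/ → pimduunabadoda.

pimduunabadoda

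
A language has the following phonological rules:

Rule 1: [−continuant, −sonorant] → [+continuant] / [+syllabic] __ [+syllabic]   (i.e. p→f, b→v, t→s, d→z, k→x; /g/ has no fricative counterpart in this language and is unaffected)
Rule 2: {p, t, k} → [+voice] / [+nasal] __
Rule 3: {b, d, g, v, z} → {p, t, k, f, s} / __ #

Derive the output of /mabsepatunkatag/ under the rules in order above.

Rule 1 (intervocalic spirantization): /p/ is a stop between vowels /e/ and /a/, so it spirantizes to the fricative [f]. /t/ is a stop between vowels /a/ and /u/, so it spirantizes to the fricative [s]. /t/ is a stop between vowels /a/ and /a/, so it spirantizes to the fricative [s]. /mabsepatunkatag/ → mabsefasunkasag.
Rule 2 (post-nasal voicing): /k/ is a voiceless stop immediately after the nasal /n/, so it voices to [g]. /mabsefasunkasag/ → mabsefasungasag.
Rule 3 (final devoicing): /g/ is a voiced obstruent in word-final position, so it devoices to [k]. /mabsefasungasag/ → mabsefasungasak.

mabsefasungasak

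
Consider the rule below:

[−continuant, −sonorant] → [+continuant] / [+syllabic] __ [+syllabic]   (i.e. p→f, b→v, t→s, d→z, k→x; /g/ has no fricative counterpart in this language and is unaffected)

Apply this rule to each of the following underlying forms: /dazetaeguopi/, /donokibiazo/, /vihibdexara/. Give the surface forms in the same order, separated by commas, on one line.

dazesaeguofi, donoxiviazo, vihibdexara

/dazetaeguopi/: /t/ is a stop between vowels /e/ and /a/, so it spirantizes to the fricative [s]. /p/ is a stop between vowels /o/ and /i/, so it spirantizes to the fricative [f]. → [dazesaeguofi].
/donokibiazo/: /k/ is a stop between vowels /o/ and /i/, so it spirantizes to the fricative [x]. /b/ is a stop between vowels /i/ and /i/, so it spirantizes to the fricative [v]. → [donoxiviazo].
/vihibdexara/: the rule's environment is not met; surfaces unchanged as [vihibdexara].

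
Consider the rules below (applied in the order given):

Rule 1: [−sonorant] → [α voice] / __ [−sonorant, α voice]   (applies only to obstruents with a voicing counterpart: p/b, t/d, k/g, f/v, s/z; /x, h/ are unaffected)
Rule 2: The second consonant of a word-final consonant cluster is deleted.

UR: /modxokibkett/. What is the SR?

motxokipket

Rule 1 (regressive voicing assimilation): /d/ precedes the voiceless obstruent /x/, so it devoices to [t] by assimilation. /b/ precedes the voiceless obstruent /k/, so it devoices to [p] by assimilation. /modxokibkett/ → motxokipkett.
Rule 2 (final cluster simplification): /t/ is the second consonant of a word-final cluster /tt/, so it deletes. /motxokipkett/ → motxokipket.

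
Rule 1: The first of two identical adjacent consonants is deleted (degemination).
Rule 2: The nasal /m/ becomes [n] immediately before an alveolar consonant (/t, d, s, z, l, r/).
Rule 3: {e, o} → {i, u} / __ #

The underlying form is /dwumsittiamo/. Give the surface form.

Rule 1 (degemination): /tt/ is a geminate; the first /t/ deletes. /dwumsittiamo/ → dwumsitiamo.
Rule 2 (nasal place assimilation): /m/ precedes the alveolar consonant /s/, so it assimilates in place to [n]. /dwumsitiamo/ → dwunsitiamo.
Rule 3 (final vowel raising): /o/ is a mid vowel in word-final position, so it raises to [u]. /dwunsitiamo/ → dwunsitiamu.

dwunsitiamu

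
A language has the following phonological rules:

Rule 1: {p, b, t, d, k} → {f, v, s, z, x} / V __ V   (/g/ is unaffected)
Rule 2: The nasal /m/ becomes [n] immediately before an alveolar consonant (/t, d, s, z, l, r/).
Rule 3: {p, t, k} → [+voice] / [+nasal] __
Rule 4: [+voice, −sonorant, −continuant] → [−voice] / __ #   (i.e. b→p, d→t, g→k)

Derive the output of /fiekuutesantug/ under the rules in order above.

Rule 1 (intervocalic spirantization): /k/ is a stop between vowels /e/ and /u/, so it spirantizes to the fricative [x]. /t/ is a stop between vowels /u/ and /e/, so it spirantizes to the fricative [s]. /fiekuutesantug/ → fiexuusesantug.
Rule 2 (nasal place assimilation): no segment meets the environment; /fiexuusesantug/ is unchanged.
Rule 3 (post-nasal voicing): /t/ is a voiceless stop immediately after the nasal /n/, so it voices to [d]. /fiexuusesantug/ → fiexuusesandug.
Rule 4 (final devoicing): /g/ is a voiced stop in word-final position, so it devoices to [k]. /fiexuusesandug/ → fiexuusesanduk.

fiexuusesanduk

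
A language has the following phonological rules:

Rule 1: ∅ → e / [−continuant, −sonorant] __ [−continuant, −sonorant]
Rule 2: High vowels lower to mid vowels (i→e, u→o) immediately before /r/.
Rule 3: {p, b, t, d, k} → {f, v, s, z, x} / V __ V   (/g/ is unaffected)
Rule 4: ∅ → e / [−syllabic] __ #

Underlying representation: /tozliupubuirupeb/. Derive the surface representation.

Rule 1 (stop-cluster e-epenthesis): no segment meets the environment; /tozliupubuirupeb/ is unchanged.
Rule 2 (pre-rhotic lowering): /i/ is a high vowel immediately before /r/, so it lowers to [e]. /tozliupubuirupeb/ → tozliupubuerupeb.
Rule 3 (intervocalic spirantization): /p/ is a stop between vowels /u/ and /u/, so it spirantizes to the fricative [f]. /b/ is a stop between vowels /u/ and /u/, so it spirantizes to the fricative [v]. /p/ is a stop between vowels /u/ and /e/, so it spirantizes to the fricative [f]. /tozliupubuerupeb/ → tozliufuvuerufeb.
Rule 4 (final e-epenthesis): the form ends in the consonant /b/, so [e] is inserted word-finally. /tozliufuvuerufeb/ → tozliufuvuerufebe.

tozliufuvuerufebe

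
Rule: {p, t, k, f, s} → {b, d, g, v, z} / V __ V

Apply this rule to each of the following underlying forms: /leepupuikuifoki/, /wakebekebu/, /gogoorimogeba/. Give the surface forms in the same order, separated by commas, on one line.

leebubuiguivogi, wagebegebu, gogoorimogeba

/leepupuikuifoki/: /p/ is a voiceless obstruent between vowels /e/ and /u/, so it voices to [b]. /p/ is a voiceless obstruent between vowels /u/ and /u/, so it voices to [b]. /k/ is a voiceless obstruent between vowels /i/ and /u/, so it voices to [g]. /f/ is a voiceless obstruent between vowels /i/ and /o/, so it voices to [v]. /k/ is a voiceless obstruent between vowels /o/ and /i/, so it voices to [g]. → [leebubuiguivogi].
/wakebekebu/: /k/ is a voiceless obstruent between vowels /a/ and /e/, so it voices to [g]. /k/ is a voiceless obstruent between vowels /e/ and /e/, so it voices to [g]. → [wagebegebu].
/gogoorimogeba/: the rule's environment is not met; surfaces unchanged as [gogoorimogeba].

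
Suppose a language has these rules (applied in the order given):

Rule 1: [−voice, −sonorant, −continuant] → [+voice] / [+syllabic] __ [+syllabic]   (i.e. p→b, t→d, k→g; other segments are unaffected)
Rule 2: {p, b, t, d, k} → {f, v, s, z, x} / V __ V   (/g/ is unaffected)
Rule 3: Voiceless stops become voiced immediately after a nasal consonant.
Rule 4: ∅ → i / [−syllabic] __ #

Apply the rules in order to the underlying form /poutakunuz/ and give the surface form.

Rule 1 (intervocalic voicing): /t/ is a voiceless stop between vowels /u/ and /a/, so it voices to [d]. /k/ is a voiceless stop between vowels /a/ and /u/, so it voices to [g]. /poutakunuz/ → poudagunuz.
Rule 2 (intervocalic spirantization): /d/ is a stop between vowels /u/ and /a/, so it spirantizes to the fricative [z]. /poudagunuz/ → pouzagunuz.
Rule 3 (post-nasal voicing): no segment meets the environment; /pouzagunuz/ is unchanged.
Rule 4 (final i-epenthesis): the form ends in the consonant /z/, so [i] is inserted word-finally. /pouzagunuz/ → pouzagunuzi.

pouzagunuzi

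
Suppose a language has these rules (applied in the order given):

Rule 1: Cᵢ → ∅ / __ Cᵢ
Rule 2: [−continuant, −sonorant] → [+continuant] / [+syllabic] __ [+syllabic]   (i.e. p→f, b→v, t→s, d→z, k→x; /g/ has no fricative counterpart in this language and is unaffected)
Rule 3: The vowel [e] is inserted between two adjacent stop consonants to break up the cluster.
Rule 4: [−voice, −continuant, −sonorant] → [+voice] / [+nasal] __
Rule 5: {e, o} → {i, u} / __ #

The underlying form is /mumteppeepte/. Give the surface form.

Rule 1 (degemination): /pp/ is a geminate; the first /p/ deletes. /mumteppeepte/ → mumtepeepte.
Rule 2 (intervocalic spirantization): /p/ is a stop between vowels /e/ and /e/, so it spirantizes to the fricative [f]. /mumtepeepte/ → mumtefeepte.
Rule 3 (stop-cluster e-epenthesis): /p/ and /t/ form a stop–stop cluster, so [e] is inserted between them. /mumtefeepte/ → mumtefeepete.
Rule 4 (post-nasal voicing): /t/ is a voiceless stop immediately after the nasal /m/, so it voices to [d]. /mumtefeepete/ → mumdefeepete.
Rule 5 (final vowel raising): /e/ is a mid vowel in word-final position, so it raises to [i]. /mumdefeepete/ → mumdefeepeti.

mumdefeepeti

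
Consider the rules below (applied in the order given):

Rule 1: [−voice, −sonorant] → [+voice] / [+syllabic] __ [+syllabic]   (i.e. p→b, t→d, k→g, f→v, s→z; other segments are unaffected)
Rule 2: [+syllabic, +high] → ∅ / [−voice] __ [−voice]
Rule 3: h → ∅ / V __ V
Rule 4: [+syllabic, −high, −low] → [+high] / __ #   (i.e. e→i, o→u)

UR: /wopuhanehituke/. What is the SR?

wobuaneidugi

Rule 1 (intervocalic voicing): /p/ is a voiceless obstruent between vowels /o/ and /u/, so it voices to [b]. /t/ is a voiceless obstruent between vowels /i/ and /u/, so it voices to [d]. /k/ is a voiceless obstruent between vowels /u/ and /e/, so it voices to [g]. /wopuhanehituke/ → wobuhanehiduge.
Rule 2 (high vowel syncope): no segment meets the environment; /wobuhanehiduge/ is unchanged.
Rule 3 (intervocalic h-deletion): /h/ occurs between vowels /u/ and /a/, so it deletes. /h/ occurs between vowels /e/ and /i/, so it deletes. /wobuhanehiduge/ → wobuaneiduge.
Rule 4 (final vowel raising): /e/ is a mid vowel in word-final position, so it raises to [i]. /wobuaneiduge/ → wobuaneidugi.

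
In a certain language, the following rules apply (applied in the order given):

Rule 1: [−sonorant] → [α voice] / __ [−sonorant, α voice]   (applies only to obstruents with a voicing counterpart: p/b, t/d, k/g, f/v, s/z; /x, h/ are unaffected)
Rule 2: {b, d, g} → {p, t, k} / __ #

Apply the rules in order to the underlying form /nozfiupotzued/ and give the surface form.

Rule 1 (regressive voicing assimilation): /z/ precedes the voiceless obstruent /f/, so it devoices to [s] by assimilation. /t/ precedes the voiced obstruent /z/, so it voices to [d] by assimilation. /nozfiupotzued/ → nosfiupodzued.
Rule 2 (final devoicing): /d/ is a voiced stop in word-final position, so it devoices to [t]. /nosfiupodzued/ → nosfiupodzuet.

nosfiupodzuet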